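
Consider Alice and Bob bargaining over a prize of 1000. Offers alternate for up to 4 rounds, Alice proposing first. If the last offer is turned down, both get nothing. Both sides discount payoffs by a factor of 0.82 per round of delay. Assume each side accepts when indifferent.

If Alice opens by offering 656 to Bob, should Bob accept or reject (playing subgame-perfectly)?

Reject

Round 4 (Bob proposes): Alice will accept anything ≥ 0, so Bob offers 0 and keeps 1000.
Round 3 (Alice proposes): Bob can get 1000 next round, worth 0.82 × 1000 = 820 now, so Alice offers 820, keeping 180.
Round 2 (Bob proposes): Alice can get 180 next round, worth 0.82 × 180 = 147.6 now; Bob offers that and keeps 852.4.
So by rejecting in round 1, Bob gets 852.4 next round, worth 0.82 × 852.4 = 698.968 now.
Offer 656 < 698.968, so Bob rejects.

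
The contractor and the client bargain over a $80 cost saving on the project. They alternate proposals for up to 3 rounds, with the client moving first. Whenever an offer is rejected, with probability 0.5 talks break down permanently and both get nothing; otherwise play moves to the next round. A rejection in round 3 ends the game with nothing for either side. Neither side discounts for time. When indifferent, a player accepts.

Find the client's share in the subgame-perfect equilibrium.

By backward induction:
Round 3 (the client proposes): the contractor will accept anything ≥ 0, so the client offers 0 and keeps 80.
Round 2 (the contractor proposes): rejecting gives the client an expected 0.5 × 80 = 40; the contractor offers that and keeps 40.
Round 1 (the client proposes): rejecting gives the contractor an expected 0.5 × 40 = 20; the client offers that and keeps 60.

60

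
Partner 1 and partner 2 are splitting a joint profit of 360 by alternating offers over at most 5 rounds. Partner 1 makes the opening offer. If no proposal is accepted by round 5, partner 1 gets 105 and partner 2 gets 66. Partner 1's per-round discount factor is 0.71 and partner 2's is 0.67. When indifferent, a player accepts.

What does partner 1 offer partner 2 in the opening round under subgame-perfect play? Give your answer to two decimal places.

118.16

Work backward from the last round.
Round 5 (partner 1 proposes): partner 2 gets 66 if talks fail, so partner 1 offers 66 and keeps 294.
Round 4 (partner 2 proposes): partner 1 can get 294 next round, worth 0.71 × 294 = 208.74 now; partner 2 offers that and keeps 151.26.
Round 3 (partner 1 proposes): partner 2 can get 151.26 next round, worth 0.67 × 151.26 = 101.3442 now. Partner 1 offers 101.3442 and keeps 360 − 101.3442 = 258.6558.
Round 2 (partner 2 proposes): partner 1 can get 258.6558 next round, worth 0.71 × 258.6558 = 183.645618 now, so partner 2 offers 183.645618, keeping 176.354382.
Round 1 (partner 1 proposes): partner 2 can get 176.354382 next round, worth 0.67 × 176.354382 = 118.15743594 now. Partner 1 offers 118.15743594 and keeps 360 − 118.15743594 = 241.84256406.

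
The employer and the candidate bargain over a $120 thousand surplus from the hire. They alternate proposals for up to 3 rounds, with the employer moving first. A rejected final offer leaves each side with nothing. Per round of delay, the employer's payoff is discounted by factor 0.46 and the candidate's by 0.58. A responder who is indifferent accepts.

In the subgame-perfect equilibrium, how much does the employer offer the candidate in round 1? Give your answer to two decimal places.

Work backward from the last round.
Round 3 (the employer proposes): rejection yields 0 for the candidate; the employer offers 0 and keeps 120.
Round 2 (the candidate proposes): the employer can get 120 next round, worth 0.46 × 120 = 55.2 now; the candidate offers that and keeps 64.8.
Round 1 (the employer proposes): the candidate can get 64.8 next round, worth 0.58 × 64.8 = 37.584 now, so the employer offers 37.584, keeping 82.416.

37.58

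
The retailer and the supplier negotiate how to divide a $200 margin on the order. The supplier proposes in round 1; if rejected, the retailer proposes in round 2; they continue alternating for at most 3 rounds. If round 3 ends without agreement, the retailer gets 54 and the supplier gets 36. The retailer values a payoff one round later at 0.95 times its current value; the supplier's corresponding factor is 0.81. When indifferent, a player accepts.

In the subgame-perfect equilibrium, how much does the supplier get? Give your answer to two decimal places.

122.35

Solve by backward induction from round 3.
Round 3 (the supplier proposes): the retailer gets 54 if talks fail, so the supplier offers 54 and keeps 146.
Round 2 (the retailer proposes): the supplier can get 146 next round, worth 0.81 × 146 = 118.26 now; the retailer offers that and keeps 81.74.
Round 1 (the supplier proposes): the retailer can get 81.74 next round, worth 0.95 × 81.74 = 77.653 now; the supplier offers that and keeps 122.347.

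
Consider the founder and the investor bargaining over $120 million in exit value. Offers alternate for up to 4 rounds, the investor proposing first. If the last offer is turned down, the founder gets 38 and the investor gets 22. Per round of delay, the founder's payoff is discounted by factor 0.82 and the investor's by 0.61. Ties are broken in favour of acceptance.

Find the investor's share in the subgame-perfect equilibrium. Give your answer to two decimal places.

Round 4 (the founder proposes): the investor gets 22 if talks fail, so the founder offers 22 and keeps 98.
Round 3 (the investor proposes): the founder can get 98 next round, worth 0.82 × 98 = 80.36 now. The investor offers 80.36 and keeps 120 − 80.36 = 39.64.
Round 2 (the founder proposes): the investor can get 39.64 next round, worth 0.61 × 39.64 = 24.1804 now. The founder offers 24.1804 and keeps 120 − 24.1804 = 95.8196.
Round 1 (the investor proposes): the founder can get 95.8196 next round, worth 0.82 × 95.8196 = 78.572072 now, so the investor offers 78.572072, keeping 41.427928.

41.43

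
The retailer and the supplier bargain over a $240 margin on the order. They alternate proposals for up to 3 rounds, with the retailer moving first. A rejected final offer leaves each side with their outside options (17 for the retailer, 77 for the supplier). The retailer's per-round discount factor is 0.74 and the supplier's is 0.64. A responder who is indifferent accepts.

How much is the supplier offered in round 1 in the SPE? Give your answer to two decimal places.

76.40

Work backward from the last round.
Round 3 (the retailer proposes): the supplier gets 77 if talks fail, so the retailer offers 77 and keeps 163.
Round 2 (the supplier proposes): the retailer can get 163 next round, worth 0.74 × 163 = 120.62 now. The supplier offers 120.62 and keeps 240 − 120.62 = 119.38.
Round 1 (the retailer proposes): the supplier can get 119.38 next round, worth 0.64 × 119.38 = 76.4032 now. The retailer offers 76.4032 and keeps 240 − 76.4032 = 163.5968.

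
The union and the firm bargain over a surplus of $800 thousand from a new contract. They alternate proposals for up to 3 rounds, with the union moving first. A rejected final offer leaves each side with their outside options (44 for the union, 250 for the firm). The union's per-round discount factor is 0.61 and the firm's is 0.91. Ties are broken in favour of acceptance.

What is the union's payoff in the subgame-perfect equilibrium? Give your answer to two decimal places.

Round 3 (the union proposes): the firm gets 250 if talks fail, so the union offers 250 and keeps 550.
Round 2 (the firm proposes): the union can get 550 next round, worth 0.61 × 550 = 335.5 now. The firm offers 335.5 and keeps 800 − 335.5 = 464.5.
Round 1 (the union proposes): the firm can get 464.5 next round, worth 0.91 × 464.5 = 422.695 now, so the union offers 422.695, keeping 377.305.

377.31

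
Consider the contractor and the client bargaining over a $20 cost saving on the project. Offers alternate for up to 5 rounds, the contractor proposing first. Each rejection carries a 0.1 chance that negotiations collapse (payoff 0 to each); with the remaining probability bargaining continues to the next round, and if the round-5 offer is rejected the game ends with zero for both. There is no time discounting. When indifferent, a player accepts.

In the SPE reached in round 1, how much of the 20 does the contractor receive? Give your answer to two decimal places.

16.74

Round 5 (the contractor proposes): the client will accept anything ≥ 0, so the contractor offers 0 and keeps 20.
Round 4 (the client proposes): rejecting gives the contractor an expected 0.9 × 20 = 18; the client offers that and keeps 2.
Round 3 (the contractor proposes): rejecting gives the client an expected 0.9 × 2 = 1.8. The contractor offers 1.8 and keeps 20 − 1.8 = 18.2.
Round 2 (the client proposes): rejecting gives the contractor an expected 0.9 × 18.2 = 16.38. The client offers 16.38 and keeps 20 − 16.38 = 3.62.
Round 1 (the contractor proposes): rejecting gives the client an expected 0.9 × 3.62 = 3.258; the contractor offers that and keeps 16.742.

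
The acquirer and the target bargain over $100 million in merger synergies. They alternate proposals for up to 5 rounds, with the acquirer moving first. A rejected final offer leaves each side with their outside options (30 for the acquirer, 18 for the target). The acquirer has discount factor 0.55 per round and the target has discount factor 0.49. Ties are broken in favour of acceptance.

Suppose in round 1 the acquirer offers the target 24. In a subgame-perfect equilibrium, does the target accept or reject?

Work out the target's continuation value if the offer is rejected.
Round 5 (the acquirer proposes): the target gets 18 if talks fail, so the acquirer offers 18 and keeps 82.
Round 4 (the target proposes): the acquirer can get 82 next round, worth 0.55 × 82 = 45.1 now. The target offers 45.1 and keeps 100 − 45.1 = 54.9.
Round 3 (the acquirer proposes): the target can get 54.9 next round, worth 0.49 × 54.9 = 26.901 now, so the acquirer offers 26.901, keeping 73.099.
Round 2 (the target proposes): the acquirer can get 73.099 next round, worth 0.55 × 73.099 = 40.20445 now; the target offers that and keeps 59.79555.
So by rejecting in round 1, the target gets 59.79555 next round, worth 0.49 × 59.79555 = 29.2998195 now.
Offer 24 < 29.2998195, so the target rejects.

Reject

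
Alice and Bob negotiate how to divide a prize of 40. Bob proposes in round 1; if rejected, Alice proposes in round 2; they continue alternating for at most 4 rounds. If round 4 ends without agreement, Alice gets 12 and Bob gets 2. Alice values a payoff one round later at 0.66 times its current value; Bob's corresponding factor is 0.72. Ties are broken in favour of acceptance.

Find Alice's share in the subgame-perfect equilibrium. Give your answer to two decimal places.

19.31

Solve by backward induction from round 4.
Round 4 (Alice proposes): Bob gets 2 if talks fail, so Alice offers 2 and keeps 38.
Round 3 (Bob proposes): Alice can get 38 next round, worth 0.66 × 38 = 25.08 now; Bob offers that and keeps 14.92.
Round 2 (Alice proposes): Bob can get 14.92 next round, worth 0.72 × 14.92 = 10.7424 now, so Alice offers 10.7424, keeping 29.2576.
Round 1 (Bob proposes): Alice can get 29.2576 next round, worth 0.66 × 29.2576 = 19.310016 now. Bob offers 19.310016 and keeps 40 − 19.310016 = 20.689984.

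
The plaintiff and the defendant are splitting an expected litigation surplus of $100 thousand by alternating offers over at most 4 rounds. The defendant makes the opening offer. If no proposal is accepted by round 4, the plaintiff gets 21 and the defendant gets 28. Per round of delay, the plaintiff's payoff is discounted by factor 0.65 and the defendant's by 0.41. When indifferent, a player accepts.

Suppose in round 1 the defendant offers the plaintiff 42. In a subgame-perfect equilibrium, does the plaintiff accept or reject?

Work out the plaintiff's continuation value if the offer is rejected.
Round 4 (the plaintiff proposes): the defendant gets 28 if talks fail, so the plaintiff offers 28 and keeps 72.
Round 3 (the defendant proposes): the plaintiff can get 72 next round, worth 0.65 × 72 = 46.8 now, so the defendant offers 46.8, keeping 53.2.
Round 2 (the plaintiff proposes): the defendant can get 53.2 next round, worth 0.41 × 53.2 = 21.812 now; the plaintiff offers that and keeps 78.188.
So by rejecting in round 1, the plaintiff gets 78.188 next round, worth 0.65 × 78.188 = 50.8222 now.
Offer 42 < 50.8222, so the plaintiff rejects.

Reject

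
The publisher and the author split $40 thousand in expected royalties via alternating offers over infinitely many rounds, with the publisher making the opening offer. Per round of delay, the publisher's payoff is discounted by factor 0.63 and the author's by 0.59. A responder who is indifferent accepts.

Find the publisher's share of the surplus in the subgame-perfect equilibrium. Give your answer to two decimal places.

26.10

When the publisher proposes, the author accepts any offer worth at least 0.59 times what the author would get by proposing next round; and vice versa.
This gives x = 40 − 0.59y and y = 40 − 0.63x, where x and y are each side's share when it proposes.
Hence (1 − 0.59·0.63)x = 40(1 − 0.59), i.e. 0.6283·x = 16.4.
x ≈ 26.1022; the author's share is 40 − x ≈ 13.8978.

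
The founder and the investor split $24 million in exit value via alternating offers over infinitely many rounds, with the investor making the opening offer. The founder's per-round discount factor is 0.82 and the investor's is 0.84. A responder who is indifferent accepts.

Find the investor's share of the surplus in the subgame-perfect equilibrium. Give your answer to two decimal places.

13.88

When the investor proposes, the founder accepts any offer worth at least 0.82 times what the founder would get by proposing next round; and vice versa.
This gives x = 24 − 0.82y and y = 24 − 0.84x, where x and y are each side's share when it proposes.
Hence (1 − 0.82·0.84)x = 24(1 − 0.82), i.e. 0.3112·x = 4.32.
x ≈ 13.8817; the founder's share is 24 − x ≈ 10.1183.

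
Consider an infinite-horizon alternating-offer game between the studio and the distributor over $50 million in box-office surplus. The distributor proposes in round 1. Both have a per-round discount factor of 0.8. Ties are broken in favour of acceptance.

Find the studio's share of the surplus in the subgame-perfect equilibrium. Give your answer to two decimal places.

22.22

When the distributor proposes, the studio accepts any offer worth at least 0.8 times what the studio would get by proposing next round; and vice versa.
This gives x = 50 − 0.8y and y = 50 − 0.8x, where x and y are each side's share when it proposes.
Hence (1 − 0.8·0.8)x = 50(1 − 0.8), i.e. 0.36·x = 10.
x ≈ 27.7778; the studio's share is 50 − x ≈ 22.2222.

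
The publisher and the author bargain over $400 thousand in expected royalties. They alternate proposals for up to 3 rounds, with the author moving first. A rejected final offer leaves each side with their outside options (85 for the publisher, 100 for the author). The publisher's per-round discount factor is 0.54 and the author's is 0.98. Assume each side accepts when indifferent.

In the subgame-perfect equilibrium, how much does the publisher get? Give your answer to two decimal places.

49.30

By backward induction:
Round 3 (the author proposes): the publisher gets 85 if talks fail, so the author offers 85 and keeps 315.
Round 2 (the publisher proposes): the author can get 315 next round, worth 0.98 × 315 = 308.7 now, so the publisher offers 308.7, keeping 91.3.
Round 1 (the author proposes): the publisher can get 91.3 next round, worth 0.54 × 91.3 = 49.302 now, so the author offers 49.302, keeping 350.698.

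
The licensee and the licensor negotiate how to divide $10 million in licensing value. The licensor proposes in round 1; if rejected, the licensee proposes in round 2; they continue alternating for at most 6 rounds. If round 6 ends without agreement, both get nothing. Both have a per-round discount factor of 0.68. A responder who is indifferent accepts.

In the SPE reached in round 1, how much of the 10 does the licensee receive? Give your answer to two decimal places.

4.64

Round 6 (the licensee proposes): rejection yields 0 for the licensor; the licensee offers 0 and keeps 10.
Round 5 (the licensor proposes): the licensee can get 10 next round, worth 0.68 × 10 = 6.8 now, so the licensor offers 6.8, keeping 3.2.
Round 4 (the licensee proposes): the licensor can get 3.2 next round, worth 0.68 × 3.2 = 2.176 now, so the licensee offers 2.176, keeping 7.824.
Round 3 (the licensor proposes): the licensee can get 7.824 next round, worth 0.68 × 7.824 = 5.32032 now; the licensor offers that and keeps 4.67968.
Round 2 (the licensee proposes): the licensor can get 4.67968 next round, worth 0.68 × 4.67968 = 3.1821824 now, so the licensee offers 3.1821824, keeping 6.8178176.
Round 1 (the licensor proposes): the licensee can get 6.8178176 next round, worth 0.68 × 6.8178176 = 4.636115968 now; the licensor offers that and keeps 5.363884032.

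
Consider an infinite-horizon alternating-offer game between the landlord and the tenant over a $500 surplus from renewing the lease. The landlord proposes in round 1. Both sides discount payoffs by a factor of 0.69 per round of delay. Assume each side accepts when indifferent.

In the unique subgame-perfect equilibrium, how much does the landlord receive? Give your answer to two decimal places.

When the landlord proposes, the tenant accepts any offer worth at least 0.69 times what the tenant would get by proposing next round; and vice versa.
This gives x = 500 − 0.69y and y = 500 − 0.69x, where x and y are each side's share when it proposes.
Hence (1 − 0.69·0.69)x = 500(1 − 0.69), i.e. 0.5239·x = 155.
x ≈ 295.8580; the tenant's share is 500 − x ≈ 204.1420.

295.86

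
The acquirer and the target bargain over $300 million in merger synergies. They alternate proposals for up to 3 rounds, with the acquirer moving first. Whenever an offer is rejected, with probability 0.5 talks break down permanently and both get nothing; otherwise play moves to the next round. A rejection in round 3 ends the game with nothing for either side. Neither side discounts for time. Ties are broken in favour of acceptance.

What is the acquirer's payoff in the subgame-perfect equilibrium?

225

By backward induction:
Round 3 (the acquirer proposes): the target will accept anything ≥ 0, so the acquirer offers 0 and keeps 300.
Round 2 (the target proposes): rejecting gives the acquirer an expected 0.5 × 300 = 150. The target offers 150 and keeps 300 − 150 = 150.
Round 1 (the acquirer proposes): rejecting gives the target an expected 0.5 × 150 = 75, so the acquirer offers 75, keeping 225.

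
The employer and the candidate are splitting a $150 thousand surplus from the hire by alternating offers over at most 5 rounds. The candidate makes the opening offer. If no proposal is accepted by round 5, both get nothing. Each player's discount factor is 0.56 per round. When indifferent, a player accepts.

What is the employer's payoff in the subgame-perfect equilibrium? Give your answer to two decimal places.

Round 5 (the candidate proposes): the employer will accept anything ≥ 0, so the candidate offers 0 and keeps 150.
Round 4 (the employer proposes): the candidate can get 150 next round, worth 0.56 × 150 = 84 now; the employer offers that and keeps 66.
Round 3 (the candidate proposes): the employer can get 66 next round, worth 0.56 × 66 = 36.96 now. The candidate offers 36.96 and keeps 150 − 36.96 = 113.04.
Round 2 (the employer proposes): the candidate can get 113.04 next round, worth 0.56 × 113.04 = 63.3024 now; the employer offers that and keeps 86.6976.
Round 1 (the candidate proposes): the employer can get 86.6976 next round, worth 0.56 × 86.6976 = 48.550656 now, so the candidate offers 48.550656, keeping 101.449344.

48.55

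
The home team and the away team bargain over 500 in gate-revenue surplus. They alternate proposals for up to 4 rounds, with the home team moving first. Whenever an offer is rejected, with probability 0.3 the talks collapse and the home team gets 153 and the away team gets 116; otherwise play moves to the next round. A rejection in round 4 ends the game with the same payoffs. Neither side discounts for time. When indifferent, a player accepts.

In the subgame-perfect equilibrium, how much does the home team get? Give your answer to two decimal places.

256.26

Round 4 (the away team proposes): the home team gets 153 if talks fail, so the away team offers 153 and keeps 347.
Round 3 (the home team proposes): rejecting gives the away team an expected 0.7 × 347 + 0.3 × 116 = 277.7, so the home team offers 277.7, keeping 222.3.
Round 2 (the away team proposes): rejecting gives the home team an expected 0.7 × 222.3 + 0.3 × 153 = 201.51, so the away team offers 201.51, keeping 298.49.
Round 1 (the home team proposes): rejecting gives the away team an expected 0.7 × 298.49 + 0.3 × 116 = 243.743. The home team offers 243.743 and keeps 500 − 243.743 = 256.257.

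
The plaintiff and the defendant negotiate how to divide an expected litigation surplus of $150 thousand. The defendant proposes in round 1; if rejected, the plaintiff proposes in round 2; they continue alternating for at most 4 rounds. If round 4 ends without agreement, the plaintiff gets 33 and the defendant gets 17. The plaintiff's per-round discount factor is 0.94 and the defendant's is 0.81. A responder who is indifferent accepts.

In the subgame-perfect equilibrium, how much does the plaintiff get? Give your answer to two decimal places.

121.98

Round 4 (the plaintiff proposes): the defendant gets 17 if talks fail, so the plaintiff offers 17 and keeps 133.
Round 3 (the defendant proposes): the plaintiff can get 133 next round, worth 0.94 × 133 = 125.02 now; the defendant offers that and keeps 24.98.
Round 2 (the plaintiff proposes): the defendant can get 24.98 next round, worth 0.81 × 24.98 = 20.2338 now, so the plaintiff offers 20.2338, keeping 129.7662.
Round 1 (the defendant proposes): the plaintiff can get 129.7662 next round, worth 0.94 × 129.7662 = 121.980228 now; the defendant offers that and keeps 28.019772.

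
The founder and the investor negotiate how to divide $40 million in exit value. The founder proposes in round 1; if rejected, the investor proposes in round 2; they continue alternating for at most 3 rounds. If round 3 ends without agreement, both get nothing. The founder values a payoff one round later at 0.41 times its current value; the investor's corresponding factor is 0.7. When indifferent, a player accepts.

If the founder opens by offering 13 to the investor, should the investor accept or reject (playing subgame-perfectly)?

Round 3 (the founder proposes): rejection yields 0 for the investor; the founder offers 0 and keeps 40.
Round 2 (the investor proposes): the founder can get 40 next round, worth 0.41 × 40 = 16.4 now, so the investor offers 16.4, keeping 23.6.
So by rejecting in round 1, the investor gets 23.6 next round, worth 0.7 × 23.6 = 16.52 now.
Offer 13 < 16.52, so the investor rejects.

Reject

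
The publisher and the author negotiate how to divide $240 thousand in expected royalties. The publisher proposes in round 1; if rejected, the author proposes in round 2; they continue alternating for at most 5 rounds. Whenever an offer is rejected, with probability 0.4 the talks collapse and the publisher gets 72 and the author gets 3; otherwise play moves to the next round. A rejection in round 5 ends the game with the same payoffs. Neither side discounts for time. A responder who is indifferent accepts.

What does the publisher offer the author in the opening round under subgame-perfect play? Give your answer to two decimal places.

56.86

Round 5 (the publisher proposes): the author gets 3 if talks fail, so the publisher offers 3 and keeps 237.
Round 4 (the author proposes): rejecting gives the publisher an expected 0.6 × 237 + 0.4 × 72 = 171. The author offers 171 and keeps 240 − 171 = 69.
Round 3 (the publisher proposes): rejecting gives the author an expected 0.6 × 69 + 0.4 × 3 = 42.6, so the publisher offers 42.6, keeping 197.4.
Round 2 (the author proposes): rejecting gives the publisher an expected 0.6 × 197.4 + 0.4 × 72 = 147.24; the author offers that and keeps 92.76.
Round 1 (the publisher proposes): rejecting gives the author an expected 0.6 × 92.76 + 0.4 × 3 = 56.856, so the publisher offers 56.856, keeping 183.144.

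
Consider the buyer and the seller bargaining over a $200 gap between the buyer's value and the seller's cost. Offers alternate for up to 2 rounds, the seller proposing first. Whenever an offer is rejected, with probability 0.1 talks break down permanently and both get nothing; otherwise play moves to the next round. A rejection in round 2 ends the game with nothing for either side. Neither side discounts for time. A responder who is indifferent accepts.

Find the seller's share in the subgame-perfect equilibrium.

20

Round 2 (the buyer proposes): rejection yields 0 for the seller; the buyer offers 0 and keeps 200.
Round 1 (the seller proposes): rejecting gives the buyer an expected 0.9 × 200 = 180. The seller offers 180 and keeps 200 − 180 = 20.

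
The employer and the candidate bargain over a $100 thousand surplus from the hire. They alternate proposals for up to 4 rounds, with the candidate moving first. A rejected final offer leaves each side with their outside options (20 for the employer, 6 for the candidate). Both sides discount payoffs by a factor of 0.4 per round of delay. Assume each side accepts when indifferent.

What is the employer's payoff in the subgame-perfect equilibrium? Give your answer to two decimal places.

30.02

By backward induction:
Round 4 (the employer proposes): the candidate gets 6 if talks fail, so the employer offers 6 and keeps 94.
Round 3 (the candidate proposes): the employer can get 94 next round, worth 0.4 × 94 = 37.6 now. The candidate offers 37.6 and keeps 100 − 37.6 = 62.4.
Round 2 (the employer proposes): the candidate can get 62.4 next round, worth 0.4 × 62.4 = 24.96 now; the employer offers that and keeps 75.04.
Round 1 (the candidate proposes): the employer can get 75.04 next round, worth 0.4 × 75.04 = 30.016 now; the candidate offers that and keeps 69.984.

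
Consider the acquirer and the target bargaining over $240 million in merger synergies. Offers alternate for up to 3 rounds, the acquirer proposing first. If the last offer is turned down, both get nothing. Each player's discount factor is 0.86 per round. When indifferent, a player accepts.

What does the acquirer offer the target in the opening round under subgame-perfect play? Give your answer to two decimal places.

Round 3 (the acquirer proposes): rejection yields 0 for the target; the acquirer offers 0 and keeps 240.
Round 2 (the target proposes): the acquirer can get 240 next round, worth 0.86 × 240 = 206.4 now. The target offers 206.4 and keeps 240 − 206.4 = 33.6.
Round 1 (the acquirer proposes): the target can get 33.6 next round, worth 0.86 × 33.6 = 28.896 now. The acquirer offers 28.896 and keeps 240 − 28.896 = 211.104.

28.90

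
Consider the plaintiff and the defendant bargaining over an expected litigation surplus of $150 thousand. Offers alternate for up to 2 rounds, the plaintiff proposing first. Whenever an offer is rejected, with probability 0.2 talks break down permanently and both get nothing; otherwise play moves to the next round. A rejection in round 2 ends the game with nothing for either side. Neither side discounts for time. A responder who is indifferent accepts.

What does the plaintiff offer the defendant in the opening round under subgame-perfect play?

By backward induction:
Round 2 (the defendant proposes): rejection yields 0 for the plaintiff; the defendant offers 0 and keeps 150.
Round 1 (the plaintiff proposes): rejecting gives the defendant an expected 0.8 × 150 = 120; the plaintiff offers that and keeps 30.

120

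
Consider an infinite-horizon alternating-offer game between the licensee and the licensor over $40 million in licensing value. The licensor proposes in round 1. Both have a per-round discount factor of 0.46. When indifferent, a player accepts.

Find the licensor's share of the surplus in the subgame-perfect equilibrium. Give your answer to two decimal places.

When the licensor proposes, the licensee accepts any offer worth at least 0.46 times what the licensee would get by proposing next round; and vice versa.
This gives x = 40 − 0.46y and y = 40 − 0.46x, where x and y are each side's share when it proposes.
Hence (1 − 0.46·0.46)x = 40(1 − 0.46), i.e. 0.7884·x = 21.6.
x ≈ 27.3973; the licensee's share is 40 − x ≈ 12.6027.

27.40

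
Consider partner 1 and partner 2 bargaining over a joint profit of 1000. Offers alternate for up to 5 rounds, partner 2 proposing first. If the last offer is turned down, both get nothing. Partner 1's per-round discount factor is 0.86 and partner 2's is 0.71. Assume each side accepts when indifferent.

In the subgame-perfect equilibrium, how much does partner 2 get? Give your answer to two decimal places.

598.32

Round 5 (partner 2 proposes): partner 1 will accept anything ≥ 0, so partner 2 offers 0 and keeps 1000.
Round 4 (partner 1 proposes): partner 2 can get 1000 next round, worth 0.71 × 1000 = 710 now. Partner 1 offers 710 and keeps 1000 − 710 = 290.
Round 3 (partner 2 proposes): partner 1 can get 290 next round, worth 0.86 × 290 = 249.4 now. Partner 2 offers 249.4 and keeps 1000 − 249.4 = 750.6.
Round 2 (partner 1 proposes): partner 2 can get 750.6 next round, worth 0.71 × 750.6 = 532.926 now; partner 1 offers that and keeps 467.074.
Round 1 (partner 2 proposes): partner 1 can get 467.074 next round, worth 0.86 × 467.074 = 401.68364 now; partner 2 offers that and keeps 598.31636.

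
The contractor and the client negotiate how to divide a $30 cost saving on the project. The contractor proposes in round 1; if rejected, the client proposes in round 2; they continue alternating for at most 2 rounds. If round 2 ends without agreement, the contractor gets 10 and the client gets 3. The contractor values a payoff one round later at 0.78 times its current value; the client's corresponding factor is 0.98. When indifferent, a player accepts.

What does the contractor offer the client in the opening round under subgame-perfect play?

19.6

Round 2 (the client proposes): the contractor gets 10 if talks fail, so the client offers 10 and keeps 20.
Round 1 (the contractor proposes): the client can get 20 next round, worth 0.98 × 20 = 19.6 now. The contractor offers 19.6 and keeps 30 − 19.6 = 10.4.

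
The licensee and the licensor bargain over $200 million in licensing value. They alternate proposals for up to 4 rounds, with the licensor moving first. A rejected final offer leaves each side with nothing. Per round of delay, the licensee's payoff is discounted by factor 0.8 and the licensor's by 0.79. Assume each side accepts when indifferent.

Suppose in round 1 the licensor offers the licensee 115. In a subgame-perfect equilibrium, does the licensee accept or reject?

Round 4 (the licensee proposes): rejection yields 0 for the licensor; the licensee offers 0 and keeps 200.
Round 3 (the licensor proposes): the licensee can get 200 next round, worth 0.8 × 200 = 160 now; the licensor offers that and keeps 40.
Round 2 (the licensee proposes): the licensor can get 40 next round, worth 0.79 × 40 = 31.6 now; the licensee offers that and keeps 168.4.
So by rejecting in round 1, the licensee gets 168.4 next round, worth 0.8 × 168.4 = 134.72 now.
Offer 115 < 134.72, so the licensee rejects.

Reject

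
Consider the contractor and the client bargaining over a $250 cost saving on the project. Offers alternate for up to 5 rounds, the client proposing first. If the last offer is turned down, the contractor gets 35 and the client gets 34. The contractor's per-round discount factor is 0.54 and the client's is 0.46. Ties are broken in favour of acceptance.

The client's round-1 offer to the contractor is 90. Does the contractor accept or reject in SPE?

Round 5 (the client proposes): the contractor gets 35 if talks fail, so the client offers 35 and keeps 215.
Round 4 (the contractor proposes): the client can get 215 next round, worth 0.46 × 215 = 98.9 now, so the contractor offers 98.9, keeping 151.1.
Round 3 (the client proposes): the contractor can get 151.1 next round, worth 0.54 × 151.1 = 81.594 now. The client offers 81.594 and keeps 250 − 81.594 = 168.406.
Round 2 (the contractor proposes): the client can get 168.406 next round, worth 0.46 × 168.406 = 77.46676 now; the contractor offers that and keeps 172.53324.
So by rejecting in round 1, the contractor gets 172.53324 next round, worth 0.54 × 172.53324 = 93.1679496 now.
Offer 90 < 93.1679496, so the contractor rejects.

Reject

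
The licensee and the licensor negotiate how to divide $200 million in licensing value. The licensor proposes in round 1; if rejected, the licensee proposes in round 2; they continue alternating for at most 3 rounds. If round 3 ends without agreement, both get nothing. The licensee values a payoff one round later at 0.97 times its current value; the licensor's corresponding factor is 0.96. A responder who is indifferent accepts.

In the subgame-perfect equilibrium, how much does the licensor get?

192.24

Work backward from the last round.
Round 3 (the licensor proposes): the licensee will accept anything ≥ 0, so the licensor offers 0 and keeps 200.
Round 2 (the licensee proposes): the licensor can get 200 next round, worth 0.96 × 200 = 192 now; the licensee offers that and keeps 8.
Round 1 (the licensor proposes): the licensee can get 8 next round, worth 0.97 × 8 = 7.76 now, so the licensor offers 7.76, keeping 192.24.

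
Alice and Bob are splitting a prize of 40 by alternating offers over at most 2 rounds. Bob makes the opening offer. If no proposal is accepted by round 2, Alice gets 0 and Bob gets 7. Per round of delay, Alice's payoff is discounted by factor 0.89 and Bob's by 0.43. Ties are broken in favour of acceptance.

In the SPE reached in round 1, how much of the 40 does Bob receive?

Round 2 (Alice proposes): Bob gets 7 if talks fail, so Alice offers 7 and keeps 33.
Round 1 (Bob proposes): Alice can get 33 next round, worth 0.89 × 33 = 29.37 now. Bob offers 29.37 and keeps 40 − 29.37 = 10.63.

10.63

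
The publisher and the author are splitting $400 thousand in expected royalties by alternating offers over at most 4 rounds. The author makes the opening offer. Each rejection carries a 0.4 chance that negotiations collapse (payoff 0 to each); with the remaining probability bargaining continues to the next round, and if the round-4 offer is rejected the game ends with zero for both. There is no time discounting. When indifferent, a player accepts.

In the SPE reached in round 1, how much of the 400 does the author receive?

By backward induction:
Round 4 (the publisher proposes): rejection yields 0 for the author; the publisher offers 0 and keeps 400.
Round 3 (the author proposes): rejecting gives the publisher an expected 0.6 × 400 = 240. The author offers 240 and keeps 400 − 240 = 160.
Round 2 (the publisher proposes): rejecting gives the author an expected 0.6 × 160 = 96; the publisher offers that and keeps 304.
Round 1 (the author proposes): rejecting gives the publisher an expected 0.6 × 304 = 182.4. The author offers 182.4 and keeps 400 − 182.4 = 217.6.

217.6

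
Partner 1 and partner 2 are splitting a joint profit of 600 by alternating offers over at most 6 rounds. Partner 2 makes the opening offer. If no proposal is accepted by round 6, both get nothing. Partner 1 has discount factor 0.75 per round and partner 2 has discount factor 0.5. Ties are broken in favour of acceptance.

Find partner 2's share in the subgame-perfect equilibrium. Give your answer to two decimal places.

227.34

Round 6 (partner 1 proposes): rejection yields 0 for partner 2; partner 1 offers 0 and keeps 600.
Round 5 (partner 2 proposes): partner 1 can get 600 next round, worth 0.75 × 600 = 450 now, so partner 2 offers 450, keeping 150.
Round 4 (partner 1 proposes): partner 2 can get 150 next round, worth 0.5 × 150 = 75 now, so partner 1 offers 75, keeping 525.
Round 3 (partner 2 proposes): partner 1 can get 525 next round, worth 0.75 × 525 = 393.75 now; partner 2 offers that and keeps 206.25.
Round 2 (partner 1 proposes): partner 2 can get 206.25 next round, worth 0.5 × 206.25 = 103.125 now; partner 1 offers that and keeps 496.875.
Round 1 (partner 2 proposes): partner 1 can get 496.875 next round, worth 0.75 × 496.875 = 372.65625 now. Partner 2 offers 372.65625 and keeps 600 − 372.65625 = 227.34375.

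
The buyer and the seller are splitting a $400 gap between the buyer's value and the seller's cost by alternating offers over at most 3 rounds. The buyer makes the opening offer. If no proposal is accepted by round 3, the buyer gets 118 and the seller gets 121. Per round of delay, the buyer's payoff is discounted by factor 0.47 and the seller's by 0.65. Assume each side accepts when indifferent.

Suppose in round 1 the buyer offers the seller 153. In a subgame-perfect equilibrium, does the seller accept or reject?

Reject

Work out the seller's continuation value if the offer is rejected.
Round 3 (the buyer proposes): the seller gets 121 if talks fail, so the buyer offers 121 and keeps 279.
Round 2 (the seller proposes): the buyer can get 279 next round, worth 0.47 × 279 = 131.13 now, so the seller offers 131.13, keeping 268.87.
So by rejecting in round 1, the seller gets 268.87 next round, worth 0.65 × 268.87 = 174.7655 now.
Offer 153 < 174.7655, so the seller rejects.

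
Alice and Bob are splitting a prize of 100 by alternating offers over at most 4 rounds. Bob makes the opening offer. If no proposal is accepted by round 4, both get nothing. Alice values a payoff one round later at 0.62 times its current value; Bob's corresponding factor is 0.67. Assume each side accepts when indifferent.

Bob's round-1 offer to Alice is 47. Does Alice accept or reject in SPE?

Round 4 (Alice proposes): rejection yields 0 for Bob; Alice offers 0 and keeps 100.
Round 3 (Bob proposes): Alice can get 100 next round, worth 0.62 × 100 = 62 now, so Bob offers 62, keeping 38.
Round 2 (Alice proposes): Bob can get 38 next round, worth 0.67 × 38 = 25.46 now. Alice offers 25.46 and keeps 100 − 25.46 = 74.54.
So by rejecting in round 1, Alice gets 74.54 next round, worth 0.62 × 74.54 = 46.2148 now.
Offer 47 ≥ 46.2148, so Alice accepts.

Accept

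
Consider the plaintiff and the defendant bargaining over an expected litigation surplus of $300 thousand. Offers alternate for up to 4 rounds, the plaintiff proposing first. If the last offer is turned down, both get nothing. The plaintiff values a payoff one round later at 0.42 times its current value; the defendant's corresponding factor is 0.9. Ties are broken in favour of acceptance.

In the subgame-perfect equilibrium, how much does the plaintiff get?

41.34

Round 4 (the defendant proposes): rejection yields 0 for the plaintiff; the defendant offers 0 and keeps 300.
Round 3 (the plaintiff proposes): the defendant can get 300 next round, worth 0.9 × 300 = 270 now; the plaintiff offers that and keeps 30.
Round 2 (the defendant proposes): the plaintiff can get 30 next round, worth 0.42 × 30 = 12.6 now. The defendant offers 12.6 and keeps 300 − 12.6 = 287.4.
Round 1 (the plaintiff proposes): the defendant can get 287.4 next round, worth 0.9 × 287.4 = 258.66 now. The plaintiff offers 258.66 and keeps 300 − 258.66 = 41.34.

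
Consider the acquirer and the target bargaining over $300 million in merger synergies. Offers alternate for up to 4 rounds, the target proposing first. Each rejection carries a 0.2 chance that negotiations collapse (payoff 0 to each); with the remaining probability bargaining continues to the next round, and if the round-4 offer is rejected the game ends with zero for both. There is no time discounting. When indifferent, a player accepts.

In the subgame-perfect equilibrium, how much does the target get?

98.4

Round 4 (the acquirer proposes): the target will accept anything ≥ 0, so the acquirer offers 0 and keeps 300.
Round 3 (the target proposes): rejecting gives the acquirer an expected 0.8 × 300 = 240, so the target offers 240, keeping 60.
Round 2 (the acquirer proposes): rejecting gives the target an expected 0.8 × 60 = 48. The acquirer offers 48 and keeps 300 − 48 = 252.
Round 1 (the target proposes): rejecting gives the acquirer an expected 0.8 × 252 = 201.6; the target offers that and keeps 98.4.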